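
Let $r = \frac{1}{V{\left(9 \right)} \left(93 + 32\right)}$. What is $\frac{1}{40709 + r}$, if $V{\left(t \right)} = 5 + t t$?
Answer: $\frac{10750}{437621751} \approx 2.4565 \cdot 10^{-5}$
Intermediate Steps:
$V{\left(t \right)} = 5 + t^{2}$
$r = \frac{1}{10750}$ ($r = \frac{1}{\left(5 + 9^{2}\right) \left(93 + 32\right)} = \frac{1}{\left(5 + 81\right) 125} = \frac{1}{86 \cdot 125} = \frac{1}{10750} \approx 9.3023 \cdot 10^{-5}$)
$\frac{1}{40709 + r} = \frac{1}{40709 + \frac{1}{10750}} = \frac{1}{\frac{437621751}{10750}} = \frac{10750}{437621751}$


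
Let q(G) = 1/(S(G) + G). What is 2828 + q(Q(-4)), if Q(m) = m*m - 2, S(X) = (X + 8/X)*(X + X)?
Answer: 1193417/422 ≈ 2828.0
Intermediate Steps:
S(X) = 2*X*(X + 8/X) (S(X) = (X + 8/X)*(2*X) = 2*X*(X + 8/X))
Q(m) = -2 + m² (Q(m) = m² - 2 = -2 + m²)
q(G) = 1/(16 + G + 2*G²) (q(G) = 1/((16 + 2*G²) + G) = 1/(16 + G + 2*G²))
2828 + q(Q(-4)) = 2828 + 1/(16 + (-2 + (-4)²) + 2*(-2 + (-4)²)²) = 2828 + 1/(16 + (-2 + 16) + 2*(-2 + 16)²) = 2828 + 1/(16 + 14 + 2*14²) = 2828 + 1/(16 + 14 + 2*196) = 2828 + 1/(16 + 14 + 392) = 2828 + 1/422 = 1193417/422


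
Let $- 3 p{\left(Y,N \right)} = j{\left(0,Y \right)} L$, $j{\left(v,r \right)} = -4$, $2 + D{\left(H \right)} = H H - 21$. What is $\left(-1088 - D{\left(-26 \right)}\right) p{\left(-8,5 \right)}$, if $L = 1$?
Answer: $- \frac{6964}{3} \approx -2321.3$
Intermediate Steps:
$D{\left(H \right)} = -23 + H^{2}$ ($D{\left(H \right)} = -2 + \left(H H - 21\right) = -2 + \left(H^{2} - 21\right) = -2 + \left(-21 + H^{2}\right) = -23 + H^{2}$)
$p{\left(Y,N \right)} = \frac{4}{3}$ ($p{\left(Y,N \right)} = - \frac{\left(-4\right) 1}{3} = \left(- \frac{1}{3}\right) \left(-4\right) = \frac{4}{3}$)
$\left(-1088 - D{\left(-26 \right)}\right) p{\left(-8,5 \right)} = \left(-1088 - \left(-23 + \left(-26\right)^{2}\right)\right) \frac{4}{3} = \left(-1088 - \left(-23 + 676\right)\right) \frac{4}{3} = \left(-1088 - 653\right) \frac{4}{3} = \left(-1741\right) \frac{4}{3} = - \frac{6964}{3}$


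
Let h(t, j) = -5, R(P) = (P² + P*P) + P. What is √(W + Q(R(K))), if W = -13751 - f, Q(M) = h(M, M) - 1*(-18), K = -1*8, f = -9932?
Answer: I*√3806 ≈ 61.693*I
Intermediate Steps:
K = -8
R(P) = P + 2*P² (R(P) = (P² + P²) + P = 2*P² + P = P + 2*P²)
Q(M) = 13 (Q(M) = -5 - 1*(-18) = -5 + 18 = 13)
W = -3819 (W = -13751 - 1*(-9932) = -13751 + 9932 = -3819)
√(W + Q(R(K))) = √(-3819 + 13) = √(-3806) = I*√3806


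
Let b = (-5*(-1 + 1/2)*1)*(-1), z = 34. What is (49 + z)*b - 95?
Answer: -605/2 ≈ -302.50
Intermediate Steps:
b = -5/2 (b = (-5*(-1 + 1/2)*1)*(-1) = (-5*(-1/2)*1)*(-1) = ((5/2)*1)*(-1) = (5/2)*(-1) = -5/2 ≈ -2.5000)
(49 + z)*b - 95 = (49 + 34)*(-5/2) - 95 = 83*(-5/2) - 95 = -415/2 - 95 = -605/2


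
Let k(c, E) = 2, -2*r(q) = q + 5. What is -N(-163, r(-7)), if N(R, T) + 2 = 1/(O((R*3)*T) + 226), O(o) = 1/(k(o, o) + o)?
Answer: 219635/110061 ≈ 1.9956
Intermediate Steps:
r(q) = -5/2 - q/2 (r(q) = -(q + 5)/2 = -(5 + q)/2 = -5/2 - q/2)
O(o) = 1/(2 + o)
N(R, T) = -2 + 1/(226 + 1/(2 + 3*R*T)) (N(R, T) = -2 + 1/(1/(2 + (R*3)*T) + 226) = -2 + 1/(1/(2 + (3*R)*T) + 226) = -2 + 1/(1/(2 + 3*R*T) + 226) = -2 + 1/(226 + 1/(2 + 3*R*T)))
-N(-163, r(-7)) = -(-904 - 1353*(-163)*(-5/2 - ½*(-7)))/(3*(151 + 226*(-163)*(-5/2 - ½*(-7)))) = -(-904 - 1353*(-163)*(-5/2 + 7/2))/(3*(151 + 226*(-163)*(-5/2 + 7/2))) = -(-904 - 1353*(-163)*1)/(3*(151 + 226*(-163)*1)) = -(-904 + 220539)/(3*(151 - 36838)) = -219635/(3*(-36687)) = -(-1)*219635/(3*36687) = -1*(-219635/110061) = 219635/110061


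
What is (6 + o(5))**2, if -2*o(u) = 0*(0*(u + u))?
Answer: 36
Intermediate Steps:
o(u) = 0 (o(u) = -0*0*(u + u) = -0*0*(2*u) = -0*0 = -1/2*0 = 0)
(6 + o(5))**2 = (6 + 0)**2 = 6**2 = 36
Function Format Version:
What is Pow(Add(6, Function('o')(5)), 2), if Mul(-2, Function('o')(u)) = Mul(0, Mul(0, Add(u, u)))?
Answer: 36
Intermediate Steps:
Function('o')(u) = 0 (Function('o')(u) = Mul(Rational(-1, 2), Mul(0, Mul(0, Add(u, u)))) = Mul(Rational(-1, 2), Mul(0, Mul(0, Mul(2, u)))) = Mul(Rational(-1, 2), Mul(0, 0)) = Mul(Rational(-1, 2), 0) = 0)
Pow(Add(6, Function('o')(5)), 2) = Pow(Add(6, 0), 2) = Pow(6, 2) = 36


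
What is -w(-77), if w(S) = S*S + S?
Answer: -5852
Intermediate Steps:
w(S) = S + S² (w(S) = S² + S = S + S²)
-w(-77) = -(-77)*(1 - 77) = -(-77)*(-76) = -1*5852 = -5852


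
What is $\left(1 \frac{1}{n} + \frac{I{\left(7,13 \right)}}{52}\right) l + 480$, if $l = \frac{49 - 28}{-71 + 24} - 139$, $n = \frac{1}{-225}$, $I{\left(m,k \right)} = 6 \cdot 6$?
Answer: $\frac{19404744}{611} \approx 31759.0$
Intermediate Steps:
$I{\left(m,k \right)} = 36$
$n = - \frac{1}{225} \approx -0.0044444$
$l = - \frac{6554}{47}$ ($l = \frac{21}{-47} - 139 = 21 \left(- \frac{1}{47}\right) - 139 = - \frac{21}{47} - 139 = - \frac{6554}{47} \approx -139.45$)
$\left(1 \frac{1}{n} + \frac{I{\left(7,13 \right)}}{52}\right) l + 480 = \left(1 \frac{1}{- \frac{1}{225}} + \frac{36}{52}\right) \left(- \frac{6554}{47}\right) + 480 = \left(1 \left(-225\right) + 36 \cdot \frac{1}{52}\right) \left(- \frac{6554}{47}\right) + 480 = \left(-225 + \frac{9}{13}\right) \left(- \frac{6554}{47}\right) + 480 = \left(- \frac{2916}{13}\right) \left(- \frac{6554}{47}\right) + 480 = \frac{19111464}{611} + 480 = \frac{19404744}{611}$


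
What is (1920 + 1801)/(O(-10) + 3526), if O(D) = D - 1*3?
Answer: 3721/3513 ≈ 1.0592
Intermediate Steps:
O(D) = -3 + D (O(D) = D - 3 = -3 + D)
(1920 + 1801)/(O(-10) + 3526) = (1920 + 1801)/((-3 - 10) + 3526) = 3721/(-13 + 3526) = 3721/3513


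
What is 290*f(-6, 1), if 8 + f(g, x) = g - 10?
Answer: -6960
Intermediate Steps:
f(g, x) = -18 + g (f(g, x) = -8 + (g - 10) = -8 + (-10 + g) = -18 + g)
290*f(-6, 1) = 290*(-18 - 6) = 290*(-24) = -6960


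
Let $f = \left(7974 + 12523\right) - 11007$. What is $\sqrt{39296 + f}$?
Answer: $\sqrt{48786} \approx 220.88$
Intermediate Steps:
$f = 9490$ ($f = 20497 - 11007 = 9490$)
$\sqrt{39296 + f} = \sqrt{39296 + 9490} = \sqrt{48786}$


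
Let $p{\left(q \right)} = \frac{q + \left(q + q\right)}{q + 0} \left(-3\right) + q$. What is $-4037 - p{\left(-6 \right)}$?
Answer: $-4022$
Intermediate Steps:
$p{\left(q \right)} = -9 + q$ ($p{\left(q \right)} = \frac{q + 2 q}{q} \left(-3\right) + q = \frac{3 q}{q} \left(-3\right) + q = 3 \left(-3\right) + q = -9 + q$)
$-4037 - p{\left(-6 \right)} = -4037 - \left(-9 - 6\right) = -4037 - -15 = -4037 + 15 = -4022$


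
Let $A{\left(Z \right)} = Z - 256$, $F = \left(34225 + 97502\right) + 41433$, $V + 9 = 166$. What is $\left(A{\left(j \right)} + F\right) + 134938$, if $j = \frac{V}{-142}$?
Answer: $\frac{43713407}{142} \approx 3.0784 \cdot 10^{5}$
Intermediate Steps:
$V = 157$ ($V = -9 + 166 = 157$)
$F = 173160$ ($F = 131727 + 41433 = 173160$)
$j = - \frac{157}{142}$ ($j = \frac{157}{-142} = 157 \left(- \frac{1}{142}\right) = - \frac{157}{142} \approx -1.1056$)
$A{\left(Z \right)} = -256 + Z$ ($A{\left(Z \right)} = Z - 256 = -256 + Z$)
$\left(A{\left(j \right)} + F\right) + 134938 = \left(\left(-256 - \frac{157}{142}\right) + 173160\right) + 134938 = \left(- \frac{36509}{142} + 173160\right) + 134938 = \frac{24552211}{142} + 134938 = \frac{43713407}{142}$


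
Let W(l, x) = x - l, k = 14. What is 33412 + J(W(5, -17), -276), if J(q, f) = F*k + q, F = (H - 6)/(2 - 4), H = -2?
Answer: 33446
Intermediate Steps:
F = 4 (F = (-2 - 6)/(2 - 4) = -8/(-2) = -8*(-½) = 4)
J(q, f) = 56 + q (J(q, f) = 4*14 + q = 56 + q)
33412 + J(W(5, -17), -276) = 33412 + (56 + (-17 - 1*5)) = 33412 + (56 + (-17 - 5)) = 33412 + (56 - 22) = 33412 + 34 = 33446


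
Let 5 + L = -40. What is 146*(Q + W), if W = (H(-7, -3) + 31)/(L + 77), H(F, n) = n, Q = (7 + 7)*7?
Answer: 57743/4 ≈ 14436.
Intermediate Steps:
Q = 98 (Q = 14*7 = 98)
L = -45 (L = -5 - 40 = -45)
W = 7/8 (W = (-3 + 31)/(-45 + 77) = 28/32 = 28*(1/32) = 7/8 ≈ 0.87500)
146*(Q + W) = 146*(98 + 7/8) = 146*(791/8) = 57743/4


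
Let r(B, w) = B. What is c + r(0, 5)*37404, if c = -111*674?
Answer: -74814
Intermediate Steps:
c = -74814
c + r(0, 5)*37404 = -74814 + 0*37404 = -74814 + 0 = -74814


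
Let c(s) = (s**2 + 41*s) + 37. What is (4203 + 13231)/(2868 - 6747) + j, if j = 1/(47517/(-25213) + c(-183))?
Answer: -11437833238561/2544897011778 ≈ -4.4944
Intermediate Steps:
c(s) = 37 + s**2 + 41*s
j = 25213/656070382 (j = 1/(47517/(-25213) + (37 + (-183)**2 + 41*(-183))) = 1/(47517*(-1/25213) + (37 + 33489 - 7503)) = 1/(-47517/25213 + 26023) = 1/(656070382/25213) = 25213/656070382 ≈ 3.8430e-5)
(4203 + 13231)/(2868 - 6747) + j = (4203 + 13231)/(2868 - 6747) + 25213/656070382 = 17434/(-3879) + 25213/656070382 = 17434*(-1/3879) + 25213/656070382 = -17434/3879 + 25213/656070382 = -11437833238561/2544897011778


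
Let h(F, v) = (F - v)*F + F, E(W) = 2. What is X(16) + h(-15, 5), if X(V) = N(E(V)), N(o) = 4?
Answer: 289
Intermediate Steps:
X(V) = 4
h(F, v) = F + F*(F - v) (h(F, v) = F*(F - v) + F = F + F*(F - v))
X(16) + h(-15, 5) = 4 - 15*(1 - 15 - 1*5) = 4 - 15*(1 - 15 - 5) = 4 - 15*(-19) = 4 + 285 = 289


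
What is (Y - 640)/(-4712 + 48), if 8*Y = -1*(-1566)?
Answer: 1777/18656 ≈ 0.095251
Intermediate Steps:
Y = 783/4 (Y = (-1*(-1566))/8 = (⅛)*1566 = 783/4 ≈ 195.75)
(Y - 640)/(-4712 + 48) = (783/4 - 640)/(-4712 + 48) = -1777/4/(-4664) = -1777/4*(-1/4664) = 1777/18656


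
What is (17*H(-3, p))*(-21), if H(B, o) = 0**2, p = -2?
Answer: 0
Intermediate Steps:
H(B, o) = 0
(17*H(-3, p))*(-21) = (17*0)*(-21) = 0*(-21) = 0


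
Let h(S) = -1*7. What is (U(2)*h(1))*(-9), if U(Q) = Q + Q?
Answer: 252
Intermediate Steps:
U(Q) = 2*Q
h(S) = -7
(U(2)*h(1))*(-9) = ((2*2)*(-7))*(-9) = (4*(-7))*(-9) = -28*(-9) = 252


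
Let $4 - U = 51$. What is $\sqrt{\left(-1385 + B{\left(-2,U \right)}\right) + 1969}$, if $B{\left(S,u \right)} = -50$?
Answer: $\sqrt{534} \approx 23.108$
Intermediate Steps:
$U = -47$ ($U = 4 - 51 = -47$)
$\sqrt{\left(-1385 + B{\left(-2,U \right)}\right) + 1969} = \sqrt{\left(-1385 - 50\right) + 1969} = \sqrt{-1435 + 1969} = \sqrt{534}$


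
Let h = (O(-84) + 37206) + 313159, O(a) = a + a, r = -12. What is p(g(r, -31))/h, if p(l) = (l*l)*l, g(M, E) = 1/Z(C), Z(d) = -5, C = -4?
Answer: -1/43774625 ≈ -2.2844e-8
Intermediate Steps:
g(M, E) = -1/5 (g(M, E) = 1/(-5) = -1/5)
O(a) = 2*a
p(l) = l**3 (p(l) = l**2*l = l**3)
h = 350197 (h = (2*(-84) + 37206) + 313159 = (-168 + 37206) + 313159 = 37038 + 313159 = 350197)
p(g(r, -31))/h = (-1/5)**3/350197 = -1/125*1/350197 = -1/43774625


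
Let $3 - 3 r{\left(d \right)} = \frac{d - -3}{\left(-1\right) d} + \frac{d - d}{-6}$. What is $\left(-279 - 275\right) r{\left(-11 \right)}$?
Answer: $- \frac{22714}{33} \approx -688.3$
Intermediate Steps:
$r{\left(d \right)} = 1 + \frac{3 + d}{3 d}$ ($r{\left(d \right)} = 1 - \frac{\frac{d - -3}{\left(-1\right) d} + \frac{d - d}{-6}}{3} = 1 - \frac{\left(d + 3\right) \left(- \frac{1}{d}\right) + 0 \left(- \frac{1}{6}\right)}{3} = 1 - \frac{\left(3 + d\right) \left(- \frac{1}{d}\right) + 0}{3} = 1 - \frac{- \frac{3 + d}{d} + 0}{3} = 1 - \frac{\left(-1\right) \frac{1}{d} \left(3 + d\right)}{3} = 1 + \frac{3 + d}{3 d}$)
$\left(-279 - 275\right) r{\left(-11 \right)} = \left(-279 - 275\right) \left(\frac{4}{3} + \frac{1}{-11}\right) = - 554 \left(\frac{4}{3} - \frac{1}{11}\right) = \left(-554\right) \frac{41}{33} = - \frac{22714}{33}$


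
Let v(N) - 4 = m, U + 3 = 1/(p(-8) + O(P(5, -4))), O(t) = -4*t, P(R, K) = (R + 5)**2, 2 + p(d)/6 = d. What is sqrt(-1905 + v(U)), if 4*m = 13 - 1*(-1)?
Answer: I*sqrt(7590)/2 ≈ 43.56*I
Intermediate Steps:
p(d) = -12 + 6*d
P(R, K) = (5 + R)**2
m = 7/2 (m = (13 - 1*(-1))/4 = (13 + 1)/4 = (1/4)*14 = 7/2 ≈ 3.5000)
U = -1381/460 (U = -3 + 1/((-12 + 6*(-8)) - 4*(5 + 5)**2) = -3 + 1/((-12 - 48) - 4*10**2) = -3 + 1/(-60 - 4*100) = -3 + 1/(-60 - 400) = -3 + 1/(-460) = -3 - 1/460 = -1381/460 ≈ -3.0022)
v(N) = 15/2 (v(N) = 4 + 7/2 = 15/2)
sqrt(-1905 + v(U)) = sqrt(-1905 + 15/2) = sqrt(-3795/2) = I*sqrt(7590)/2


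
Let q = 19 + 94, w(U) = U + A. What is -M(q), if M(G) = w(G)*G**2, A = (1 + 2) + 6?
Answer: -1557818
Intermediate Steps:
A = 9 (A = 3 + 6 = 9)
w(U) = 9 + U (w(U) = U + 9 = 9 + U)
q = 113
M(G) = G**2*(9 + G) (M(G) = (9 + G)*G**2 = G**2*(9 + G))
-M(q) = -113**2*(9 + 113) = -12769*122 = -1*1557818 = -1557818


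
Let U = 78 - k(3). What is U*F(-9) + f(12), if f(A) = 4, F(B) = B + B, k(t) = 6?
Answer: -1292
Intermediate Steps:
F(B) = 2*B
U = 72 (U = 78 - 1*6 = 78 - 6 = 72)
U*F(-9) + f(12) = 72*(2*(-9)) + 4 = 72*(-18) + 4 = -1296 + 4 = -1292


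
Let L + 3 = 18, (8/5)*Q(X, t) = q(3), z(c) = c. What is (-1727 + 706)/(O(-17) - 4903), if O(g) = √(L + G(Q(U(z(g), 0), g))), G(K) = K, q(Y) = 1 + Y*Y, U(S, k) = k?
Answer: 20023852/96157551 + 2042*√85/96157551 ≈ 0.20844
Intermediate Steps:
q(Y) = 1 + Y²
Q(X, t) = 25/4 (Q(X, t) = 5*(1 + 3²)/8 = 5*(1 + 9)/8 = (5/8)*10 = 25/4)
L = 15 (L = -3 + 18 = 15)
O(g) = √85/2 (O(g) = √(15 + 25/4) = √(85/4) = √85/2)
(-1727 + 706)/(O(-17) - 4903) = (-1727 + 706)/(√85/2 - 4903) = -1021/(-4903 + √85/2)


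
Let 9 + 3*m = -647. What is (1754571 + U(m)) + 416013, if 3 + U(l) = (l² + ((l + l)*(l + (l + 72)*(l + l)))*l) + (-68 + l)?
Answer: 495334596529/81 ≈ 6.1152e+9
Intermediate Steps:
m = -656/3 (m = -3 + (⅓)*(-647) = -3 - 647/3 = -656/3 ≈ -218.67)
U(l) = -71 + l + l² + 2*l²*(l + 2*l*(72 + l)) (U(l) = -3 + ((l² + ((l + l)*(l + (l + 72)*(l + l)))*l) + (-68 + l)) = -3 + ((l² + ((2*l)*(l + (72 + l)*(2*l)))*l) + (-68 + l)) = -3 + ((l² + ((2*l)*(l + 2*l*(72 + l)))*l) + (-68 + l)) = -3 + ((l² + (2*l*(l + 2*l*(72 + l)))*l) + (-68 + l)) = -3 + ((l² + 2*l²*(l + 2*l*(72 + l))) + (-68 + l)) = -3 + (-68 + l + l² + 2*l²*(l + 2*l*(72 + l))) = -71 + l + l² + 2*l²*(l + 2*l*(72 + l)))
(1754571 + U(m)) + 416013 = (1754571 + (-71 - 656/3 + (-656/3)² + 4*(-656/3)⁴ + 290*(-656/3)³)) + 416013 = (1754571 + (-71 - 656/3 + 430336/9 + 4*(185189072896/81) + 290*(-282300416/27))) + 416013 = (1754571 + (-71 - 656/3 + 430336/9 + 740756291584/81 - 81867120640/27)) + 416013 = (1754571 + 495158779225/81) + 416013 = 495300899476/81 + 416013 = 495334596529/81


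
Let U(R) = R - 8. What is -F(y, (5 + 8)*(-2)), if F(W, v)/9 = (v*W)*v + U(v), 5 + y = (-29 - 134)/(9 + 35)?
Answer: 585909/11 ≈ 53264.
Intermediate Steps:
U(R) = -8 + R
y = -383/44 (y = -5 + (-29 - 134)/(9 + 35) = -5 - 163/44 = -383/44 ≈ -8.7045)
F(W, v) = -72 + 9*v + 9*W*v**2 (F(W, v) = 9*((v*W)*v + (-8 + v)) = 9*((W*v)*v + (-8 + v)) = 9*(W*v**2 + (-8 + v)) = 9*(-8 + v + W*v**2) = -72 + 9*v + 9*W*v**2)
-F(y, (5 + 8)*(-2)) = -(-72 + 9*((5 + 8)*(-2)) + 9*(-383/44)*((5 + 8)*(-2))**2) = -(-72 + 9*(13*(-2)) + 9*(-383/44)*(13*(-2))**2) = -(-72 + 9*(-26) + 9*(-383/44)*(-26)**2) = -(-72 - 234 + 9*(-383/44)*676) = -(-72 - 234 - 582543/11) = -1*(-585909/11) = 585909/11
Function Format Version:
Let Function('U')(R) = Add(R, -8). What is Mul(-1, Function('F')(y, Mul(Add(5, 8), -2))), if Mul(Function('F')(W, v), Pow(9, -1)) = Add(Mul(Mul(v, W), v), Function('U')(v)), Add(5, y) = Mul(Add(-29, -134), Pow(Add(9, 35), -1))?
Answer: Rational(585909, 11) ≈ 53264.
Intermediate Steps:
Function('U')(R) = Add(-8, R)
y = Rational(-383, 44) (y = Add(-5, Mul(Add(-29, -134), Pow(Add(9, 35), -1))) = Add(-5, Mul(-163, Pow(44, -1))) = Add(-5, Mul(-163, Rational(1, 44))) = Add(-5, Rational(-163, 44)) = Rational(-383, 44) ≈ -8.7045)
Function('F')(W, v) = Add(-72, Mul(9, v), Mul(9, W, Pow(v, 2))) (Function('F')(W, v) = Mul(9, Add(Mul(Mul(v, W), v), Add(-8, v))) = Mul(9, Add(Mul(Mul(W, v), v), Add(-8, v))) = Mul(9, Add(Mul(W, Pow(v, 2)), Add(-8, v))) = Mul(9, Add(-8, v, Mul(W, Pow(v, 2)))) = Add(-72, Mul(9, v), Mul(9, W, Pow(v, 2))))
Mul(-1, Function('F')(y, Mul(Add(5, 8), -2))) = Mul(-1, Add(-72, Mul(9, Mul(Add(5, 8), -2)), Mul(9, Rational(-383, 44), Pow(Mul(Add(5, 8), -2), 2)))) = Mul(-1, Add(-72, Mul(9, Mul(13, -2)), Mul(9, Rational(-383, 44), Pow(Mul(13, -2), 2)))) = Mul(-1, Add(-72, Mul(9, -26), Mul(9, Rational(-383, 44), Pow(-26, 2)))) = Mul(-1, Add(-72, -234, Mul(9, Rational(-383, 44), 676))) = Mul(-1, Add(-72, -234, Rational(-582543, 11))) = Mul(-1, Rational(-585909, 11)) = Rational(585909, 11)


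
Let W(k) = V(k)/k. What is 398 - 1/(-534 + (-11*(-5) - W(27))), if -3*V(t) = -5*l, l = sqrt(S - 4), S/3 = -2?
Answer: 599137477817/1505362651 - 405*I*sqrt(10)/1505362651 ≈ 398.0 - 8.5077e-7*I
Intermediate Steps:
S = -6 (S = 3*(-2) = -6)
l = I*sqrt(10) (l = sqrt(-6 - 4) = sqrt(-10) = I*sqrt(10) ≈ 3.1623*I)
V(t) = 5*I*sqrt(10)/3 (V(t) = -(-5)*I*sqrt(10)/3 = 5*I*sqrt(10)/3)
W(k) = 5*I*sqrt(10)/(3*k) (W(k) = (5*I*sqrt(10)/3)/k = 5*I*sqrt(10)/(3*k))
398 - 1/(-534 + (-11*(-5) - W(27))) = 398 - 1/(-534 + (-11*(-5) - 5*I*sqrt(10)/(3*27))) = 398 - 1/(-534 + (55 - 5*I*sqrt(10)/(3*27))) = 398 - 1/(-534 + (55 - 5*I*sqrt(10)/81)) = 398 - 1/(-479 - 5*I*sqrt(10)/81)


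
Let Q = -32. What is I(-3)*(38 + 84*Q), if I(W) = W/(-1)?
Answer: -7950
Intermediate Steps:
I(W) = -W (I(W) = W*(-1) = -W)
I(-3)*(38 + 84*Q) = (-1*(-3))*(38 + 84*(-32)) = 3*(38 - 2688) = 3*(-2650) = -7950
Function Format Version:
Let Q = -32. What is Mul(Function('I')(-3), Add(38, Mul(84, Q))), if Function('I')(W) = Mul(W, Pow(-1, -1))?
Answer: -7950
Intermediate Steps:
Function('I')(W) = Mul(-1, W) (Function('I')(W) = Mul(W, -1) = Mul(-1, W))
Mul(Function('I')(-3), Add(38, Mul(84, Q))) = Mul(Mul(-1, -3), Add(38, Mul(84, -32))) = Mul(3, Add(38, -2688)) = Mul(3, -2650) = -7950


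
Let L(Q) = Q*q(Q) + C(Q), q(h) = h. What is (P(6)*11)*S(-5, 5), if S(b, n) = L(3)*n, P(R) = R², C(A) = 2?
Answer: 21780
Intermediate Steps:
L(Q) = 2 + Q² (L(Q) = Q*Q + 2 = Q² + 2 = 2 + Q²)
S(b, n) = 11*n (S(b, n) = (2 + 3²)*n = (2 + 9)*n = 11*n)
(P(6)*11)*S(-5, 5) = (6²*11)*(11*5) = (36*11)*55 = 396*55 = 21780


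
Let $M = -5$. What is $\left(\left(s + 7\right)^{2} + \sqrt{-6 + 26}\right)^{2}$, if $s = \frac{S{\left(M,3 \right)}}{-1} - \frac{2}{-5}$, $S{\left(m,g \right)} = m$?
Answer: $\frac{14788836}{625} + \frac{15376 \sqrt{5}}{25} \approx 25037.0$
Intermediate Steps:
$s = \frac{27}{5}$ ($s = - \frac{5}{-1} - \frac{2}{-5} = \left(-5\right) \left(-1\right) - - \frac{2}{5} = 5 + \frac{2}{5} = \frac{27}{5} \approx 5.4$)
$\left(\left(s + 7\right)^{2} + \sqrt{-6 + 26}\right)^{2} = \left(\left(\frac{27}{5} + 7\right)^{2} + \sqrt{-6 + 26}\right)^{2} = \left(\left(\frac{62}{5}\right)^{2} + \sqrt{20}\right)^{2} = \left(\frac{3844}{25} + 2 \sqrt{5}\right)^{2}$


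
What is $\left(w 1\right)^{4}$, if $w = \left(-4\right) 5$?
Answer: $160000$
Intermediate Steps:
$w = -20$
$\left(w 1\right)^{4} = \left(\left(-20\right) 1\right)^{4} = \left(-20\right)^{4} = 160000$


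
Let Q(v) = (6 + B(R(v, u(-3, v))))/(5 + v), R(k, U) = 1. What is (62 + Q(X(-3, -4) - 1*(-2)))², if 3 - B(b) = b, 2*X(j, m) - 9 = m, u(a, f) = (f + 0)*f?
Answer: 1425636/361 ≈ 3949.1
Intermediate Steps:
u(a, f) = f² (u(a, f) = f*f = f²)
X(j, m) = 9/2 + m/2
B(b) = 3 - b
Q(v) = 8/(5 + v) (Q(v) = (6 + (3 - 1*1))/(5 + v) = (6 + (3 - 1))/(5 + v) = (6 + 2)/(5 + v) = 8/(5 + v))
(62 + Q(X(-3, -4) - 1*(-2)))² = (62 + 8/(5 + ((9/2 + (½)*(-4)) - 1*(-2))))² = (62 + 8/(5 + ((9/2 - 2) + 2)))² = (62 + 8/(5 + (5/2 + 2)))² = (62 + 8/(5 + 9/2))² = (62 + 8/(19/2))² = (62 + 8*(2/19))² = (62 + 16/19)² = (1194/19)² = 1425636/361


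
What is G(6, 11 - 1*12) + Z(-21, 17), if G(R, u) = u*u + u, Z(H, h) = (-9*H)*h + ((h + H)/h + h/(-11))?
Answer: 600498/187 ≈ 3211.2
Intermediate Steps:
Z(H, h) = -h/11 + (H + h)/h - 9*H*h (Z(H, h) = -9*H*h + ((H + h)/h + h*(-1/11)) = -9*H*h + ((H + h)/h - h/11) = -9*H*h + (-h/11 + (H + h)/h) = -h/11 + (H + h)/h - 9*H*h)
G(R, u) = u + u² (G(R, u) = u² + u = u + u²)
G(6, 11 - 1*12) + Z(-21, 17) = (11 - 1*12)*(1 + (11 - 1*12)) + (1 - 1/11*17 - 21/17 - 9*(-21)*17) = (11 - 12)*(1 + (11 - 12)) + (1 - 17/11 - 21*1/17 + 3213) = -(1 - 1) + (1 - 17/11 - 21/17 + 3213) = -1*0 + 600498/187 = 0 + 600498/187 = 600498/187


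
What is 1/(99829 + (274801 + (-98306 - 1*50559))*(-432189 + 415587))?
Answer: -1/2090689643 ≈ -4.7831e-10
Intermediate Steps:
1/(99829 + (274801 + (-98306 - 1*50559))*(-432189 + 415587)) = 1/(99829 + (274801 + (-98306 - 50559))*(-16602)) = 1/(99829 + (274801 - 148865)*(-16602)) = 1/(99829 + 125936*(-16602)) = 1/(99829 - 2090789472) = 1/(-2090689643) = -1/2090689643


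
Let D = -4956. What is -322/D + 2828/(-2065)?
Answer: -2309/1770 ≈ -1.3045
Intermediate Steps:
-322/D + 2828/(-2065) = -322/(-4956) + 2828/(-2065) = -322*(-1/4956) + 2828*(-1/2065) = 23/354 - 404/295 = -2309/1770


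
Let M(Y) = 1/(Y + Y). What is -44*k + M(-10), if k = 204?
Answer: -179521/20 ≈ -8976.0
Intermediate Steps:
M(Y) = 1/(2*Y)
-44*k + M(-10) = -44*204 + (½)/(-10) = -8976 + (½)*(-⅒) = -8976 - 1/20 = -179521/20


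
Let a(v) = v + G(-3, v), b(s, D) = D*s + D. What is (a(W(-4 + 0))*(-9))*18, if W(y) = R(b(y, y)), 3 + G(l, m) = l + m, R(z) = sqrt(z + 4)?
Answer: -324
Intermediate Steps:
b(s, D) = D + D*s
R(z) = sqrt(4 + z)
G(l, m) = -3 + l + m (G(l, m) = -3 + (l + m) = -3 + l + m)
W(y) = sqrt(4 + y*(1 + y))
a(v) = -6 + 2*v (a(v) = v + (-3 - 3 + v) = v + (-6 + v) = -6 + 2*v)
(a(W(-4 + 0))*(-9))*18 = ((-6 + 2*sqrt(4 + (-4 + 0)*(1 + (-4 + 0))))*(-9))*18 = ((-6 + 2*sqrt(4 - 4*(1 - 4)))*(-9))*18 = ((-6 + 2*sqrt(4 - 4*(-3)))*(-9))*18 = ((-6 + 2*sqrt(4 + 12))*(-9))*18 = ((-6 + 2*sqrt(16))*(-9))*18 = ((-6 + 2*4)*(-9))*18 = ((-6 + 8)*(-9))*18 = (2*(-9))*18 = -18*18 = -324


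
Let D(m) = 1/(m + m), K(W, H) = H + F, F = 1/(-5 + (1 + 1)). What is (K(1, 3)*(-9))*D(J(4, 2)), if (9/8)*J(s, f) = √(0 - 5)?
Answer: 27*I*√5/10 ≈ 6.0374*I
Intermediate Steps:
J(s, f) = 8*I*√5/9 (J(s, f) = 8*√(0 - 5)/9 = 8*√(-5)/9 = 8*(I*√5)/9 = 8*I*√5/9)
F = -⅓ (F = 1/(-5 + 2) = 1/(-3) = -⅓ ≈ -0.33333)
K(W, H) = -⅓ + H (K(W, H) = H - ⅓ = -⅓ + H)
D(m) = 1/(2*m)
(K(1, 3)*(-9))*D(J(4, 2)) = ((-⅓ + 3)*(-9))*(1/(2*((8*I*√5/9)))) = ((8/3)*(-9))*((-9*I*√5/40)/2) = -(-27)*I*√5/10 = 27*I*√5/10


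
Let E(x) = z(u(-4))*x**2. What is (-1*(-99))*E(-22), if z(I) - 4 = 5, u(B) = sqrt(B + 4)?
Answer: 431244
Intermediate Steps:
u(B) = sqrt(4 + B)
z(I) = 9 (z(I) = 4 + 5 = 9)
E(x) = 9*x**2
(-1*(-99))*E(-22) = (-1*(-99))*(9*(-22)**2) = 99*(9*484) = 99*4356 = 431244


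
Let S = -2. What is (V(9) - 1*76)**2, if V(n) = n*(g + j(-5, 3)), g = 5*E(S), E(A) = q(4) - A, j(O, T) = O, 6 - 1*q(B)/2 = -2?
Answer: 474721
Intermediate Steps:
q(B) = 16 (q(B) = 12 - 2*(-2) = 12 + 4 = 16)
E(A) = 16 - A
g = 90 (g = 5*(16 - 1*(-2)) = 5*(16 + 2) = 5*18 = 90)
V(n) = 85*n (V(n) = n*(90 - 5) = n*85 = 85*n)
(V(9) - 1*76)**2 = (85*9 - 1*76)**2 = (765 - 76)**2 = 689**2 = 474721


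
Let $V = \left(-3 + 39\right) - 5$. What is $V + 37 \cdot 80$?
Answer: $2991$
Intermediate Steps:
$V = 31$ ($V = 36 - 5 = 31$)
$V + 37 \cdot 80 = 31 + 37 \cdot 80 = 31 + 2960 = 2991$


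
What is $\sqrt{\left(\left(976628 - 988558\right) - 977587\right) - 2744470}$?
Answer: $i \sqrt{3733987} \approx 1932.4 i$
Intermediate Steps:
$\sqrt{\left(\left(976628 - 988558\right) - 977587\right) - 2744470} = \sqrt{\left(-11930 - 977587\right) - 2744470} = \sqrt{-989517 - 2744470} = \sqrt{-3733987} = i \sqrt{3733987}$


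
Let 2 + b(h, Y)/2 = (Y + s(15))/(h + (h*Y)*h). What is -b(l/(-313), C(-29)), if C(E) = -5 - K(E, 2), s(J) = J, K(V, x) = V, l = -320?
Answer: 1294729/1278880 ≈ 1.0124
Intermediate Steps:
C(E) = -5 - E
b(h, Y) = -4 + 2*(15 + Y)/(h + Y*h²) (b(h, Y) = -4 + 2*((Y + 15)/(h + (h*Y)*h)) = -4 + 2*((15 + Y)/(h + (Y*h)*h)) = -4 + 2*((15 + Y)/(h + Y*h²)) = -4 + 2*(15 + Y)/(h + Y*h²))
-b(l/(-313), C(-29)) = -2*(15 + (-5 - 1*(-29)) - (-640)/(-313) - 2*(-5 - 1*(-29))*(-320/(-313))²)/(((-320/(-313)))*(1 + (-5 - 1*(-29))*(-320/(-313)))) = -2*(15 + (-5 + 29) - (-640)*(-1)/313 - 2*(-5 + 29)*(-320*(-1/313))²)/(((-320*(-1/313)))*(1 + (-5 + 29)*(-320*(-1/313)))) = -2*(15 + 24 - 2*320/313 - 2*24*(320/313)²)/(320/313*(1 + 24*(320/313))) = -2*313*(15 + 24 - 640/313 - 2*24*102400/97969)/(320*(1 + 7680/313)) = -2*313*(15 + 24 - 640/313 - 4915200/97969)/(320*7993/313) = -2*313*313*(-1294729)/(320*7993*97969) = -1*(-1294729/1278880) = 1294729/1278880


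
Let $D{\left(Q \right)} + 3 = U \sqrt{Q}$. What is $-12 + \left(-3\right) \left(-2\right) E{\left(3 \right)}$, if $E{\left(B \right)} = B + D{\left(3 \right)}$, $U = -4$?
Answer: $-12 - 24 \sqrt{3} \approx -53.569$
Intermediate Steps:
$D{\left(Q \right)} = -3 - 4 \sqrt{Q}$
$E{\left(B \right)} = -3 + B - 4 \sqrt{3}$ ($E{\left(B \right)} = B - \left(3 + 4 \sqrt{3}\right) = -3 + B - 4 \sqrt{3}$)
$-12 + \left(-3\right) \left(-2\right) E{\left(3 \right)} = -12 + \left(-3\right) \left(-2\right) \left(-3 + 3 - 4 \sqrt{3}\right) = -12 + 6 \left(- 4 \sqrt{3}\right) = -12 - 24 \sqrt{3}$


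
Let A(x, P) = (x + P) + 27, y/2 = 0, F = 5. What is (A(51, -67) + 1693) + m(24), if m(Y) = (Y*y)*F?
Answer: 1704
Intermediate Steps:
y = 0 (y = 2*0 = 0)
m(Y) = 0 (m(Y) = (Y*0)*5 = 0*5 = 0)
A(x, P) = 27 + P + x (A(x, P) = (P + x) + 27 = 27 + P + x)
(A(51, -67) + 1693) + m(24) = ((27 - 67 + 51) + 1693) + 0 = (11 + 1693) + 0 = 1704 + 0 = 1704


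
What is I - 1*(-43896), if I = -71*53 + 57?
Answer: 40190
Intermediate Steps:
I = -3706 (I = -3763 + 57 = -3706)
I - 1*(-43896) = -3706 - 1*(-43896) = -3706 + 43896 = 40190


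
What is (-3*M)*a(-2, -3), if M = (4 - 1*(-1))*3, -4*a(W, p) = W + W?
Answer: -45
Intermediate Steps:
a(W, p) = -W/2 (a(W, p) = -(W + W)/4 = -W/2)
M = 15 (M = (4 + 1)*3 = 5*3 = 15)
(-3*M)*a(-2, -3) = (-3*15)*(-½*(-2)) = -45*1 = -45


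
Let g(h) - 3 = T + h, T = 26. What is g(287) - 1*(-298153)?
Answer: 298469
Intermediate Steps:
g(h) = 29 + h (g(h) = 3 + (26 + h) = 29 + h)
g(287) - 1*(-298153) = (29 + 287) - 1*(-298153) = 316 + 298153 = 298469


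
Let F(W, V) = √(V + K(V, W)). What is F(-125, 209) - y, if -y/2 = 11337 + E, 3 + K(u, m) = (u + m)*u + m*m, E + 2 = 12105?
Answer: 46880 + √33387 ≈ 47063.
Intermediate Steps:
E = 12103 (E = -2 + 12105 = 12103)
K(u, m) = -3 + m² + u*(m + u) (K(u, m) = -3 + ((u + m)*u + m*m) = -3 + ((m + u)*u + m²) = -3 + (u*(m + u) + m²) = -3 + (m² + u*(m + u)) = -3 + m² + u*(m + u))
F(W, V) = √(-3 + V + V² + W² + V*W) (F(W, V) = √(V + (-3 + W² + V² + W*V)) = √(V + (-3 + W² + V² + V*W)) = √(V + (-3 + V² + W² + V*W)) = √(-3 + V + V² + W² + V*W))
y = -46880 (y = -2*(11337 + 12103) = -2*23440 = -46880)
F(-125, 209) - y = √(-3 + 209 + 209² + (-125)² + 209*(-125)) - 1*(-46880) = √(-3 + 209 + 43681 + 15625 - 26125) + 46880 = √33387 + 46880 = 46880 + √33387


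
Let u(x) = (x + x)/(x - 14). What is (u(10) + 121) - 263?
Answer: -147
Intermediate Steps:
u(x) = 2*x/(-14 + x) (u(x) = (2*x)/(-14 + x) = 2*x/(-14 + x))
(u(10) + 121) - 263 = (2*10/(-14 + 10) + 121) - 263 = (2*10/(-4) + 121) - 263 = (2*10*(-1/4) + 121) - 263 = (-5 + 121) - 263 = 116 - 263 = -147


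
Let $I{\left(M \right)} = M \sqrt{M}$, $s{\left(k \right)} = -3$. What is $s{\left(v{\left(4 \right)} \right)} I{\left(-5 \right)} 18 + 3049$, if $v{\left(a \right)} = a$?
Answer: $3049 + 270 i \sqrt{5} \approx 3049.0 + 603.74 i$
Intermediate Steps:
$I{\left(M \right)} = M^{\frac{3}{2}}$
$s{\left(v{\left(4 \right)} \right)} I{\left(-5 \right)} 18 + 3049 = - 3 \left(-5\right)^{\frac{3}{2}} \cdot 18 + 3049 = - 3 \left(- 5 i \sqrt{5}\right) 18 + 3049 = 15 i \sqrt{5} \cdot 18 + 3049 = 270 i \sqrt{5} + 3049 = 3049 + 270 i \sqrt{5}$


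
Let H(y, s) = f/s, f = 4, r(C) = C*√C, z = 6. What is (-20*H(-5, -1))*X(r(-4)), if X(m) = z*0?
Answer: 0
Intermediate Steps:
r(C) = C^(3/2)
H(y, s) = 4/s
X(m) = 0 (X(m) = 6*0 = 0)
(-20*H(-5, -1))*X(r(-4)) = -80/(-1)*0 = -80*(-1)*0 = -20*(-4)*0 = 80*0 = 0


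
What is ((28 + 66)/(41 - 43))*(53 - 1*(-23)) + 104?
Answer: -3468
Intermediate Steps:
((28 + 66)/(41 - 43))*(53 - 1*(-23)) + 104 = (94/(-2))*(53 + 23) + 104 = (94*(-½))*76 + 104 = -47*76 + 104 = -3572 + 104 = -3468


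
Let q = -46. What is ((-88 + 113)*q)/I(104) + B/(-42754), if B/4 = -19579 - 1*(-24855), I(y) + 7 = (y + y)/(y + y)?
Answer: 12260119/64131 ≈ 191.17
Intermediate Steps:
I(y) = -6 (I(y) = -7 + (y + y)/(y + y) = -7 + (2*y)/((2*y)) = -7 + (2*y)*(1/(2*y)) = -7 + 1 = -6)
B = 21104 (B = 4*(-19579 - 1*(-24855)) = 4*(-19579 + 24855) = 4*5276 = 21104)
((-88 + 113)*q)/I(104) + B/(-42754) = ((-88 + 113)*(-46))/(-6) + 21104/(-42754) = (25*(-46))*(-⅙) + 21104*(-1/42754) = -1150*(-⅙) - 10552/21377 = 575/3 - 10552/21377 = 12260119/64131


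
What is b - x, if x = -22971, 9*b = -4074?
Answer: 67555/3 ≈ 22518.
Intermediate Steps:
b = -1358/3 (b = (⅑)*(-4074) = -1358/3 ≈ -452.67)
b - x = -1358/3 - 1*(-22971) = -1358/3 + 22971 = 67555/3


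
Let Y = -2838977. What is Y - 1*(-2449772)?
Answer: -389205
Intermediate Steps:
Y - 1*(-2449772) = -2838977 - 1*(-2449772) = -2838977 + 2449772 = -389205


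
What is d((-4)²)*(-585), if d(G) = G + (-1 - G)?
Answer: 585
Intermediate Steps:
d(G) = -1
d((-4)²)*(-585) = -1*(-585) = 585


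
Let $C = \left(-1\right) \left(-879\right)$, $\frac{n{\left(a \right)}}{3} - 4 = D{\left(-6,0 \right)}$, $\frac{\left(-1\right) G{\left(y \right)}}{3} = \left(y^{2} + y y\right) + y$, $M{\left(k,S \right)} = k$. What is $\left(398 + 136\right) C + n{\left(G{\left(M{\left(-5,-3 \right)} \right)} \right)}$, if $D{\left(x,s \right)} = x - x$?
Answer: $469398$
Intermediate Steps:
$D{\left(x,s \right)} = 0$
$G{\left(y \right)} = - 6 y^{2} - 3 y$ ($G{\left(y \right)} = - 3 \left(\left(y^{2} + y y\right) + y\right) = - 3 \left(\left(y^{2} + y^{2}\right) + y\right) = - 3 \left(2 y^{2} + y\right) = - 3 \left(y + 2 y^{2}\right) = - 6 y^{2} - 3 y$)
$n{\left(a \right)} = 12$ ($n{\left(a \right)} = 12 + 3 \cdot 0 = 12 + 0 = 12$)
$C = 879$
$\left(398 + 136\right) C + n{\left(G{\left(M{\left(-5,-3 \right)} \right)} \right)} = \left(398 + 136\right) 879 + 12 = 534 \cdot 879 + 12 = 469386 + 12 = 469398$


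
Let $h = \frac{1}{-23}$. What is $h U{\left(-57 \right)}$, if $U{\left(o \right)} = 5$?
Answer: $- \frac{5}{23} \approx -0.21739$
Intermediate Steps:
$h = - \frac{1}{23} \approx -0.043478$
$h U{\left(-57 \right)} = \left(- \frac{1}{23}\right) 5 = - \frac{5}{23}$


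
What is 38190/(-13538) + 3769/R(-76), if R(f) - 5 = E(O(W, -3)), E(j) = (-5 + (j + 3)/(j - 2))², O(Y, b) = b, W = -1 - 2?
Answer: 24939511/203070 ≈ 122.81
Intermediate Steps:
W = -3
E(j) = (-5 + (3 + j)/(-2 + j))²
R(f) = 30 (R(f) = 5 + (-13 + 4*(-3))²/(-2 - 3)² = 5 + (-13 - 12)²/(-5)² = 5 + (-25)²*(1/25) = 5 + 625*(1/25) = 5 + 25 = 30)
38190/(-13538) + 3769/R(-76) = 38190/(-13538) + 3769/30 = 38190*(-1/13538) + 3769*(1/30) = -19095/6769 + 3769/30 = 24939511/203070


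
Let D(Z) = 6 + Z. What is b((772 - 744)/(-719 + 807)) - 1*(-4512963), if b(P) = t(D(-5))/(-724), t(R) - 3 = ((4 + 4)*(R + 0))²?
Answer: 3267385145/724 ≈ 4.5130e+6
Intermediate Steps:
t(R) = 3 + 64*R² (t(R) = 3 + ((4 + 4)*(R + 0))² = 3 + (8*R)² = 3 + 64*R²)
b(P) = -67/724 (b(P) = (3 + 64*(6 - 5)²)/(-724) = (3 + 64*1²)*(-1/724) = (3 + 64*1)*(-1/724) = (3 + 64)*(-1/724) = 67*(-1/724) = -67/724)
b((772 - 744)/(-719 + 807)) - 1*(-4512963) = -67/724 - 1*(-4512963) = -67/724 + 4512963 = 3267385145/724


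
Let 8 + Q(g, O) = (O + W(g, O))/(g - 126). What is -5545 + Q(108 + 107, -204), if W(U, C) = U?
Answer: -494206/89 ≈ -5552.9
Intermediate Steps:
Q(g, O) = -8 + (O + g)/(-126 + g) (Q(g, O) = -8 + (O + g)/(g - 126) = -8 + (O + g)/(-126 + g))
-5545 + Q(108 + 107, -204) = -5545 + (1008 - 204 - 7*(108 + 107))/(-126 + (108 + 107)) = -5545 + (1008 - 204 - 7*215)/(-126 + 215) = -5545 + (1008 - 204 - 1505)/89 = -5545 + (1/89)*(-701) = -5545 - 701/89 = -494206/89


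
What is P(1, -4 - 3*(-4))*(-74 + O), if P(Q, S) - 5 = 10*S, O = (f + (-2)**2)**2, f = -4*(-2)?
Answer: 5950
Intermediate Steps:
f = 8
O = 144 (O = (8 + (-2)**2)**2 = (8 + 4)**2 = 12**2 = 144)
P(Q, S) = 5 + 10*S
P(1, -4 - 3*(-4))*(-74 + O) = (5 + 10*(-4 - 3*(-4)))*(-74 + 144) = (5 + 10*(-4 + 12))*70 = (5 + 10*8)*70 = (5 + 80)*70 = 85*70 = 5950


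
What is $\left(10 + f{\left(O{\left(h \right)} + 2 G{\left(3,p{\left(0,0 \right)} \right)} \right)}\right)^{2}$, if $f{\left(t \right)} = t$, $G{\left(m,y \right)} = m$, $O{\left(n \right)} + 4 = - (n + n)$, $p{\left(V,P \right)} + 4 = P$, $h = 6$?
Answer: $0$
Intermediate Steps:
$p{\left(V,P \right)} = -4 + P$
$O{\left(n \right)} = -4 - 2 n$ ($O{\left(n \right)} = -4 - \left(n + n\right) = -4 - 2 n$)
$\left(10 + f{\left(O{\left(h \right)} + 2 G{\left(3,p{\left(0,0 \right)} \right)} \right)}\right)^{2} = \left(10 + \left(\left(-4 - 12\right) + 2 \cdot 3\right)\right)^{2} = \left(10 + \left(\left(-4 - 12\right) + 6\right)\right)^{2} = \left(10 + \left(-16 + 6\right)\right)^{2} = \left(10 - 10\right)^{2} = 0^{2} = 0$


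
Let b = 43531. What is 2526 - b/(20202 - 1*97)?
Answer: 50741699/20105 ≈ 2523.8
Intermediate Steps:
2526 - b/(20202 - 1*97) = 2526 - 43531/(20202 - 1*97) = 2526 - 43531/(20202 - 97) = 2526 - 43531/20105 = 50741699/20105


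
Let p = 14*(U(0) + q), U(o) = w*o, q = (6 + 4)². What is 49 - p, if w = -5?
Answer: -1351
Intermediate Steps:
q = 100 (q = 10² = 100)
U(o) = -5*o
p = 1400 (p = 14*(-5*0 + 100) = 14*(0 + 100) = 14*100 = 1400)
49 - p = 49 - 1*1400 = 49 - 1400 = -1351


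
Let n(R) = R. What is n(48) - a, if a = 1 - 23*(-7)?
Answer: -114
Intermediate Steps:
a = 162 (a = 1 + 161 = 162)
n(48) - a = 48 - 1*162 = 48 - 162 = -114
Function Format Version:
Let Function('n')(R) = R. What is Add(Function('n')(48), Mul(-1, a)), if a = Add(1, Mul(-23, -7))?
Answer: -114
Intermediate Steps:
a = 162 (a = Add(1, 161) = 162)
Add(Function('n')(48), Mul(-1, a)) = Add(48, Mul(-1, 162)) = Add(48, -162) = -114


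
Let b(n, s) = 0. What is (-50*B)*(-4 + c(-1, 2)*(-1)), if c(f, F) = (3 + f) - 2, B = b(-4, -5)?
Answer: 0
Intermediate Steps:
B = 0
c(f, F) = 1 + f
(-50*B)*(-4 + c(-1, 2)*(-1)) = (-50*0)*(-4 + (1 - 1)*(-1)) = 0*(-4 + 0*(-1)) = 0*(-4 + 0) = 0*(-4) = 0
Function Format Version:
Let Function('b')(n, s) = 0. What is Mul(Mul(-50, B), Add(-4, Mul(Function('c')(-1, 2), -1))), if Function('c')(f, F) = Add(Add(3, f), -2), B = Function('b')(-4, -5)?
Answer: 0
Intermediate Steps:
B = 0
Function('c')(f, F) = Add(1, f)
Mul(Mul(-50, B), Add(-4, Mul(Function('c')(-1, 2), -1))) = Mul(Mul(-50, 0), Add(-4, Mul(Add(1, -1), -1))) = Mul(0, Add(-4, Mul(0, -1))) = Mul(0, Add(-4, 0)) = Mul(0, -4) = 0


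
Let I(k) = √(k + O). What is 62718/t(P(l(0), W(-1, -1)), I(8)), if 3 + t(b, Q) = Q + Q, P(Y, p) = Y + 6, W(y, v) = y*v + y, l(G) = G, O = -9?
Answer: -188154/13 - 125436*I/13 ≈ -14473.0 - 9648.9*I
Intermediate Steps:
W(y, v) = y + v*y (W(y, v) = v*y + y = y + v*y)
I(k) = √(-9 + k) (I(k) = √(k - 9) = √(-9 + k))
P(Y, p) = 6 + Y
t(b, Q) = -3 + 2*Q (t(b, Q) = -3 + (Q + Q) = -3 + 2*Q)
62718/t(P(l(0), W(-1, -1)), I(8)) = 62718/(-3 + 2*√(-9 + 8)) = 62718/(-3 + 2*√(-1)) = 62718/(-3 + 2*I) = 62718*((-3 - 2*I)/13) = 62718*(-3 - 2*I)/13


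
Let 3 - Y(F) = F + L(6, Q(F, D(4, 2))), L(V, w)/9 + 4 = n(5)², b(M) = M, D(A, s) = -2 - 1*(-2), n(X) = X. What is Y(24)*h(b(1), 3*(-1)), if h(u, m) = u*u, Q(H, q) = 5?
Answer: -210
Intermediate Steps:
D(A, s) = 0 (D(A, s) = -2 + 2 = 0)
L(V, w) = 189 (L(V, w) = -36 + 9*5² = -36 + 9*25 = -36 + 225 = 189)
h(u, m) = u²
Y(F) = -186 - F (Y(F) = 3 - (F + 189) = 3 - (189 + F) = 3 + (-189 - F) = -186 - F)
Y(24)*h(b(1), 3*(-1)) = (-186 - 1*24)*1² = (-186 - 24)*1 = -210*1 = -210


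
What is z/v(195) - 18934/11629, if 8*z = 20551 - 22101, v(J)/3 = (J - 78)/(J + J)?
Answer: -45403187/209322 ≈ -216.91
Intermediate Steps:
v(J) = 3*(-78 + J)/(2*J) (v(J) = 3*((J - 78)/(J + J)) = 3*((-78 + J)/((2*J))) = 3*((-78 + J)*(1/(2*J))) = 3*((-78 + J)/(2*J)) = 3*(-78 + J)/(2*J))
z = -775/4 (z = (20551 - 22101)/8 = (⅛)*(-1550) = -775/4 ≈ -193.75)
z/v(195) - 18934/11629 = -775/(4*(3/2 - 117/195)) - 18934/11629 = -775/(4*(3/2 - 117*1/195)) - 18934*1/11629 = -775/(4*(3/2 - ⅗)) - 18934/11629 = -775/(4*9/10) - 18934/11629 = -775/4*10/9 - 18934/11629 = -3875/18 - 18934/11629 = -45403187/209322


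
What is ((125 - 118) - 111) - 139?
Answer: -243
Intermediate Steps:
((125 - 118) - 111) - 139 = (7 - 111) - 139 = -104 - 139 = -243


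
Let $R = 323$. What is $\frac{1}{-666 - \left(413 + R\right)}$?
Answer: $- \frac{1}{1402} \approx -0.00071327$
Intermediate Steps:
$\frac{1}{-666 - \left(413 + R\right)} = \frac{1}{-666 - 736} = \frac{1}{-1402} = - \frac{1}{1402}$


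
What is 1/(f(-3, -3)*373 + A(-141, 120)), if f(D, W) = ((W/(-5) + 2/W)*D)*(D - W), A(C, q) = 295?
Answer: 1/295 ≈ 0.0033898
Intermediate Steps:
f(D, W) = D*(D - W)*(2/W - W/5) (f(D, W) = ((W*(-⅕) + 2/W)*D)*(D - W) = ((-W/5 + 2/W)*D)*(D - W) = ((2/W - W/5)*D)*(D - W) = (D*(2/W - W/5))*(D - W) = D*(D - W)*(2/W - W/5))
1/(f(-3, -3)*373 + A(-141, 120)) = 1/(((⅕)*(-3)*(10*(-3) - 1*(-3)*(10 - 1*(-3)² - 3*(-3)))/(-3))*373 + 295) = 1/(((⅕)*(-3)*(-⅓)*(-30 - 1*(-3)*(10 - 1*9 + 9)))*373 + 295) = 1/(((⅕)*(-3)*(-⅓)*(-30 - 1*(-3)*(10 - 9 + 9)))*373 + 295) = 1/(((⅕)*(-3)*(-⅓)*(-30 - 1*(-3)*10))*373 + 295) = 1/(((⅕)*(-3)*(-⅓)*(-30 + 30))*373 + 295) = 1/(((⅕)*(-3)*(-⅓)*0)*373 + 295) = 1/(0*373 + 295) = 1/(0 + 295) = 1/295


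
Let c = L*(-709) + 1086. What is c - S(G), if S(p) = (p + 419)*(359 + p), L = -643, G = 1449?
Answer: -2920371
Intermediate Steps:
S(p) = (359 + p)*(419 + p) (S(p) = (419 + p)*(359 + p) = (359 + p)*(419 + p))
c = 456973 (c = -643*(-709) + 1086 = 455887 + 1086 = 456973)
c - S(G) = 456973 - (150421 + 1449² + 778*1449) = 456973 - (150421 + 2099601 + 1127322) = 456973 - 1*3377344 = 456973 - 3377344 = -2920371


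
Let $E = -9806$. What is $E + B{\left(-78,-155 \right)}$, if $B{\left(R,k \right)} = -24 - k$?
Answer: $-9675$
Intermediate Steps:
$E + B{\left(-78,-155 \right)} = -9806 - -131 = -9806 + \left(-24 + 155\right) = -9806 + 131 = -9675$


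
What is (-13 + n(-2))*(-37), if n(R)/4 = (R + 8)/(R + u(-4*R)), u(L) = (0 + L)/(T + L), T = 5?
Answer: 3367/3 ≈ 1122.3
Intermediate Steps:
u(L) = L/(5 + L) (u(L) = (0 + L)/(5 + L) = L/(5 + L))
n(R) = 4*(8 + R)/(R - 4*R/(5 - 4*R)) (n(R) = 4*((R + 8)/(R + (-4*R)/(5 - 4*R))) = 4*((8 + R)/(R - 4*R/(5 - 4*R))) = 4*(8 + R)/(R - 4*R/(5 - 4*R)))
(-13 + n(-2))*(-37) = (-13 + 4*(-5 + 4*(-2))*(8 - 2)/(-2*(-1 + 4*(-2))))*(-37) = (-13 + 4*(-½)*(-5 - 8)*6/(-1 - 8))*(-37) = (-13 + 4*(-½)*(-13)*6/(-9))*(-37) = (-13 + 4*(-½)*(-⅑)*(-13)*6)*(-37) = (-13 - 52/3)*(-37) = -91/3*(-37) = 3367/3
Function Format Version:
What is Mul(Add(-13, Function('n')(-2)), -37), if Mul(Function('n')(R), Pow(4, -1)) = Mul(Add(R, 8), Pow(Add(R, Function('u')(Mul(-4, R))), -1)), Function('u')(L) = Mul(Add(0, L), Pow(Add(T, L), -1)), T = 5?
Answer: Rational(3367, 3) ≈ 1122.3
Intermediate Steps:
Function('u')(L) = Mul(L, Pow(Add(5, L), -1)) (Function('u')(L) = Mul(Add(0, L), Pow(Add(5, L), -1)) = Mul(L, Pow(Add(5, L), -1)))
Function('n')(R) = Mul(4, Pow(Add(R, Mul(-4, R, Pow(Add(5, Mul(-4, R)), -1))), -1), Add(8, R)) (Function('n')(R) = Mul(4, Mul(Add(R, 8), Pow(Add(R, Mul(Mul(-4, R), Pow(Add(5, Mul(-4, R)), -1))), -1))) = Mul(4, Mul(Add(8, R), Pow(Add(R, Mul(-4, R, Pow(Add(5, Mul(-4, R)), -1))), -1))) = Mul(4, Mul(Pow(Add(R, Mul(-4, R, Pow(Add(5, Mul(-4, R)), -1))), -1), Add(8, R))) = Mul(4, Pow(Add(R, Mul(-4, R, Pow(Add(5, Mul(-4, R)), -1))), -1), Add(8, R)))
Mul(Add(-13, Function('n')(-2)), -37) = Mul(Add(-13, Mul(4, Pow(-2, -1), Pow(Add(-1, Mul(4, -2)), -1), Add(-5, Mul(4, -2)), Add(8, -2))), -37) = Mul(Add(-13, Mul(4, Rational(-1, 2), Pow(Add(-1, -8), -1), Add(-5, -8), 6)), -37) = Mul(Add(-13, Mul(4, Rational(-1, 2), Pow(-9, -1), -13, 6)), -37) = Mul(Add(-13, Mul(4, Rational(-1, 2), Rational(-1, 9), -13, 6)), -37) = Mul(Add(-13, Rational(-52, 3)), -37) = Mul(Rational(-91, 3), -37) = Rational(3367, 3)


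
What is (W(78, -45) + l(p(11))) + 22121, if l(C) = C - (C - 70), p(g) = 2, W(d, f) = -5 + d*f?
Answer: 18676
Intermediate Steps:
l(C) = 70 (l(C) = C - (-70 + C) = C + (70 - C) = 70)
(W(78, -45) + l(p(11))) + 22121 = ((-5 + 78*(-45)) + 70) + 22121 = ((-5 - 3510) + 70) + 22121 = (-3515 + 70) + 22121 = -3445 + 22121 = 18676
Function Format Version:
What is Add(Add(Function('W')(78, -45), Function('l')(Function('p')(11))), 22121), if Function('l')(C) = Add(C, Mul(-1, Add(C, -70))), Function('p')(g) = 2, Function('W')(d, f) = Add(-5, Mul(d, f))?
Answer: 18676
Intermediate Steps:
Function('l')(C) = 70 (Function('l')(C) = Add(C, Mul(-1, Add(-70, C))) = Add(C, Add(70, Mul(-1, C))) = 70)
Add(Add(Function('W')(78, -45), Function('l')(Function('p')(11))), 22121) = Add(Add(Add(-5, Mul(78, -45)), 70), 22121) = Add(Add(Add(-5, -3510), 70), 22121) = Add(Add(-3515, 70), 22121) = Add(-3445, 22121) = 18676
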